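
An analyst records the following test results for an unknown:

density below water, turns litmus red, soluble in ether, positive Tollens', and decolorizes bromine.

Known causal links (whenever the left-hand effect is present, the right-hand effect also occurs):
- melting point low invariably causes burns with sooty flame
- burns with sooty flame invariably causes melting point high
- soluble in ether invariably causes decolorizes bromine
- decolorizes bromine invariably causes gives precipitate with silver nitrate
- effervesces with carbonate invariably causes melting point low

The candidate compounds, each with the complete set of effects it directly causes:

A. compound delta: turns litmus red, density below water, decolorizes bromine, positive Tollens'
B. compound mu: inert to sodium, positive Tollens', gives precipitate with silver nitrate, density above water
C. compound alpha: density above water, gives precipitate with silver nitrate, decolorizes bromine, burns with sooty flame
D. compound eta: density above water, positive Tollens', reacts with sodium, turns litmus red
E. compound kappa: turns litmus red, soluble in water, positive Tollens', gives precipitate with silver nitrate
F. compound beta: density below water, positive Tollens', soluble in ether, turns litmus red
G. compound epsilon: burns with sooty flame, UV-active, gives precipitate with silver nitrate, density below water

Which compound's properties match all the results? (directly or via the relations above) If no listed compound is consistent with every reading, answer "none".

F

For each candidate, compare predicted effects to what was observed:
(A) compound delta — density below water yes; turns litmus red yes; soluble in ether NO; positive Tollens' yes; decolorizes bromine yes
(B) compound mu — density below water NO; turns litmus red NO; soluble in ether NO; positive Tollens' yes; decolorizes bromine NO
(C) compound alpha — fails on density below water, turns litmus red, soluble in ether, positive Tollens' (predicts density above water, not density below water)
(D) compound eta — fails on density below water, soluble in ether, decolorizes bromine (predicts density above water, not density below water)
(E) compound kappa — density below water NO; turns litmus red yes; soluble in ether NO; positive Tollens' yes; decolorizes bromine NO
(F) compound beta — accounts for every observation (decolorizes bromine via soluble in ether → decolorizes bromine)
(G) compound epsilon — density below water yes; turns litmus red NO; soluble in ether NO; positive Tollens' NO; decolorizes bromine NO
(F) is the only candidate with no mismatches.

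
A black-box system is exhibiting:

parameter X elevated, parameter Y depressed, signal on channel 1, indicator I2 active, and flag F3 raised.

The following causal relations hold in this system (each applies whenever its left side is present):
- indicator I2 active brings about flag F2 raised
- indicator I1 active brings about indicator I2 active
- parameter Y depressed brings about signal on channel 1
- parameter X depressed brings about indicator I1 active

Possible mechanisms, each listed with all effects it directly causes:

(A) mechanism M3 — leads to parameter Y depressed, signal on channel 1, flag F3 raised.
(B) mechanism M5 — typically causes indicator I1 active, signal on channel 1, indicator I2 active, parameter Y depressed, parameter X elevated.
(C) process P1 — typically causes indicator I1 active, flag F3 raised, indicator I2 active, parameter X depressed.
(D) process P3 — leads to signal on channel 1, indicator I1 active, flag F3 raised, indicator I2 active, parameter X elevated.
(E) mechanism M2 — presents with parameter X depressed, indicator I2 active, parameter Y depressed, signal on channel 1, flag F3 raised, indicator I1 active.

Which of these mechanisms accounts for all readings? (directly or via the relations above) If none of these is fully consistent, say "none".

none

Per-candidate check:
(A) mechanism M3 — parameter X elevated NO; parameter Y depressed yes; signal on channel 1 yes; indicator I2 active NO; flag F3 raised yes
(B) mechanism M5 — does not account for flag F3 raised
(C) process P1 — fails on parameter X elevated, parameter Y depressed, signal on channel 1 (predicts parameter X depressed, not parameter X elevated)
(D) process P3 — parameter X elevated yes; parameter Y depressed NO; signal on channel 1 yes; indicator I2 active yes; flag F3 raised yes
(E) mechanism M2 — fails on parameter X elevated (predicts parameter X depressed, not parameter X elevated)
No candidate is consistent with all observations.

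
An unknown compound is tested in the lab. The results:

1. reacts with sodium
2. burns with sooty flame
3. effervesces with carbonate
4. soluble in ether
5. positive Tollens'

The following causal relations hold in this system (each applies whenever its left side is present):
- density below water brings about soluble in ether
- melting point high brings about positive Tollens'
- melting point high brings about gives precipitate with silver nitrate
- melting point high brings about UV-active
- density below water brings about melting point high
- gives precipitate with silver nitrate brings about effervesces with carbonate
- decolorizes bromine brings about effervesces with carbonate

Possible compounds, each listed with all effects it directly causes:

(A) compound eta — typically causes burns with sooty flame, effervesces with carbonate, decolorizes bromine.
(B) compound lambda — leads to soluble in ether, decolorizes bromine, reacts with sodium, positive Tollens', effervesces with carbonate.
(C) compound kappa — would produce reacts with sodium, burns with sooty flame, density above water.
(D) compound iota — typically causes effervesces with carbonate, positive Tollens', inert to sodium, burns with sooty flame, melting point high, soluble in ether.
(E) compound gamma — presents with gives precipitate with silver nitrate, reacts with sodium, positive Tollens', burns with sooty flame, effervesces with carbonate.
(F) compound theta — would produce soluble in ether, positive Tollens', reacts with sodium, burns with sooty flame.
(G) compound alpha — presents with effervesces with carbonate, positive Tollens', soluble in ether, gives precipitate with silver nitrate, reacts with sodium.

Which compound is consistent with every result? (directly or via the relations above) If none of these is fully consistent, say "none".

Testing each hypothesis:
(A) compound eta — reacts with sodium -; burns with sooty flame +; effervesces with carbonate +; soluble in ether -; positive Tollens' -
(B) compound lambda — reacts with sodium +; burns with sooty flame -; effervesces with carbonate +; soluble in ether +; positive Tollens' +
(C) compound kappa — does not account for effervesces with carbonate, soluble in ether, positive Tollens'
(D) compound iota — reacts with sodium -; burns with sooty flame +; effervesces with carbonate +; soluble in ether +; positive Tollens' +
(E) compound gamma — does not account for soluble in ether
(F) compound theta — does not account for effervesces with carbonate
(G) compound alpha — reacts with sodium +; burns with sooty flame -; effervesces with carbonate +; soluble in ether +; positive Tollens' +
No candidate is consistent with all observations.

none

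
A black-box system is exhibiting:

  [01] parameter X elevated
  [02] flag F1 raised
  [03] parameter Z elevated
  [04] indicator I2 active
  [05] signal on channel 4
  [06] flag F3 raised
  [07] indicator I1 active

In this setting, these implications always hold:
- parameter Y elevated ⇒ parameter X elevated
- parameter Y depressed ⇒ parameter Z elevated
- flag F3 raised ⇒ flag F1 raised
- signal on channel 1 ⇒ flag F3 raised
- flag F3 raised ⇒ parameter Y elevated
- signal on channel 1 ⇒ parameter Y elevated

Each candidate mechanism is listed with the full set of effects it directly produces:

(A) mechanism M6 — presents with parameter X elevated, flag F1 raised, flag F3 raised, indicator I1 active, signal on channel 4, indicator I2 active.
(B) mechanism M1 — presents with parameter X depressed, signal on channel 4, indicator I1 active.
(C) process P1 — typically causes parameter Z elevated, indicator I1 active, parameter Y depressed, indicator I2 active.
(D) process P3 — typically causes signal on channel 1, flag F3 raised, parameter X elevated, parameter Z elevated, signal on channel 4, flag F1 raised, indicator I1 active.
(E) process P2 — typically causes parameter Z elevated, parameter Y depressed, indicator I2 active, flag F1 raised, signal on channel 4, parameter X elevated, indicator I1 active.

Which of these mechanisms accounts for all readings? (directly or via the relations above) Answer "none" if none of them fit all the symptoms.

Testing each hypothesis:
(A) mechanism M6 — does not account for parameter Z elevated
(B) mechanism M1 — parameter X elevated ✗; flag F1 raised ✗; parameter Z elevated ✗; indicator I2 active ✗; signal on channel 4 ✓; flag F3 raised ✗; indicator I1 active ✓
(C) process P1 — does not account for parameter X elevated, flag F1 raised, signal on channel 4, flag F3 raised
(D) process P3 — parameter X elevated ✓; flag F1 raised ✓; parameter Z elevated ✓; indicator I2 active ✗; signal on channel 4 ✓; flag F3 raised ✓; indicator I1 active ✓
(E) process P2 — parameter X elevated ✓; flag F1 raised ✓; parameter Z elevated ✓; indicator I2 active ✓; signal on channel 4 ✓; flag F3 raised ✗; indicator I1 active ✓
None of the listed candidates fits everything.

none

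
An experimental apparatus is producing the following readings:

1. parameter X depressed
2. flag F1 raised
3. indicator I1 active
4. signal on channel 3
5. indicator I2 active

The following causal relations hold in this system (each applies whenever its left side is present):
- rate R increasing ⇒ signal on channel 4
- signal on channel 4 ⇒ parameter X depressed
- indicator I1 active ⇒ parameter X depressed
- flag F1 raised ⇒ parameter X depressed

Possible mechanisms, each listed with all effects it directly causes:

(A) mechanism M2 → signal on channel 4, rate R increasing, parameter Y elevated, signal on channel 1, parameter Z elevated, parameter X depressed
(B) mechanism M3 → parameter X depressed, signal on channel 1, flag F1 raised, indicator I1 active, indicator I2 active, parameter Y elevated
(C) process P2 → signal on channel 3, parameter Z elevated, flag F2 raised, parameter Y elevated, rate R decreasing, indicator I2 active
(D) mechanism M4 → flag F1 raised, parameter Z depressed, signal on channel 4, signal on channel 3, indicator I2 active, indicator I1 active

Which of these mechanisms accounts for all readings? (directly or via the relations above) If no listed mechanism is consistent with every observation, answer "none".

Per-candidate check:
(A) mechanism M2 — does not account for flag F1 raised, indicator I1 active, signal on channel 3, indicator I2 active
(B) mechanism M3 — does not account for signal on channel 3
(C) process P2 — does not account for parameter X depressed, flag F1 raised, indicator I1 active
(D) mechanism M4 — accounts for every observation (parameter X depressed through flag F1 raised → parameter X depressed)
(D) alone accounts for all the evidence.

D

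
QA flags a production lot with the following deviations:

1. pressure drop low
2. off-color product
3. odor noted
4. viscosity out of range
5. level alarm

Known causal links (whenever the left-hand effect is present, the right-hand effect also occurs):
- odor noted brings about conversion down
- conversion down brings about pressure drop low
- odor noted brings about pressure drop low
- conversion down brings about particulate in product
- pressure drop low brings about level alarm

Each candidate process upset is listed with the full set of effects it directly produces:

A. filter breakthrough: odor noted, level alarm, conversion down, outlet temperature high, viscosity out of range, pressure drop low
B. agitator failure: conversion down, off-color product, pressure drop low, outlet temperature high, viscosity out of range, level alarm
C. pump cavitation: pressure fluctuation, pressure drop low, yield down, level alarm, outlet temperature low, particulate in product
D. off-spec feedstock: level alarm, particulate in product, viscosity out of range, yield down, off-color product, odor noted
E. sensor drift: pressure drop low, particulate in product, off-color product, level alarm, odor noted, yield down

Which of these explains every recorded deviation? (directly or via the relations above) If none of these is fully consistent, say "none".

Checking each candidate against the observations:
(A) filter breakthrough — pressure drop low +; off-color product -; odor noted +; viscosity out of range +; level alarm +
(B) agitator failure — does not account for odor noted
(C) pump cavitation — pressure drop low +; off-color product -; odor noted -; viscosity out of range -; level alarm +
(D) off-spec feedstock — pressure drop low + (through odor noted → pressure drop low); off-color product +; odor noted +; viscosity out of range +; level alarm +
(E) sensor drift — pressure drop low +; off-color product +; odor noted +; viscosity out of range -; level alarm +
(D) alone accounts for all the evidence.

D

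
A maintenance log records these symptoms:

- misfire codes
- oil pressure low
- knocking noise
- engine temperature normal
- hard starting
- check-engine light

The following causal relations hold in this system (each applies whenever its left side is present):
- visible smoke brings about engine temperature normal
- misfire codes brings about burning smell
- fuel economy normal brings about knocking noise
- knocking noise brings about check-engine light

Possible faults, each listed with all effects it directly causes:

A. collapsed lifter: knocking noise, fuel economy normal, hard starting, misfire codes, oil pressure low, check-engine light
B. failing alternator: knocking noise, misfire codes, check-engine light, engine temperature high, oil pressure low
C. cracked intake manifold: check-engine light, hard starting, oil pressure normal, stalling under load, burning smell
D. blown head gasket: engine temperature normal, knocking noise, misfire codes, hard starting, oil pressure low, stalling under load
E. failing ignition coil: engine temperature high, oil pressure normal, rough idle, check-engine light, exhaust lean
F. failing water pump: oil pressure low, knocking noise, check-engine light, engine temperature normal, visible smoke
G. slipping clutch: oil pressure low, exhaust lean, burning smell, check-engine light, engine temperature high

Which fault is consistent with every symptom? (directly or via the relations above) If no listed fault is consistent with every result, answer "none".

D

Testing each hypothesis:
(A) collapsed lifter — does not account for engine temperature normal
(B) failing alternator — misfire codes match; oil pressure low match; knocking noise match; engine temperature normal miss; hard starting miss; check-engine light match
(C) cracked intake manifold — fails on misfire codes, oil pressure low, knocking noise, engine temperature normal (predicts oil pressure normal, not oil pressure low)
(D) blown head gasket — misfire codes match; oil pressure low match; knocking noise match; engine temperature normal match; hard starting match; check-engine light match (through knocking noise → check-engine light)
(E) failing ignition coil — misfire codes miss; oil pressure low miss; knocking noise miss; engine temperature normal miss; hard starting miss; check-engine light match
(F) failing water pump — does not account for misfire codes, hard starting
(G) slipping clutch — fails on misfire codes, knocking noise, engine temperature normal, hard starting (predicts engine temperature high, not engine temperature normal)
(D) is the only candidate with no mismatches.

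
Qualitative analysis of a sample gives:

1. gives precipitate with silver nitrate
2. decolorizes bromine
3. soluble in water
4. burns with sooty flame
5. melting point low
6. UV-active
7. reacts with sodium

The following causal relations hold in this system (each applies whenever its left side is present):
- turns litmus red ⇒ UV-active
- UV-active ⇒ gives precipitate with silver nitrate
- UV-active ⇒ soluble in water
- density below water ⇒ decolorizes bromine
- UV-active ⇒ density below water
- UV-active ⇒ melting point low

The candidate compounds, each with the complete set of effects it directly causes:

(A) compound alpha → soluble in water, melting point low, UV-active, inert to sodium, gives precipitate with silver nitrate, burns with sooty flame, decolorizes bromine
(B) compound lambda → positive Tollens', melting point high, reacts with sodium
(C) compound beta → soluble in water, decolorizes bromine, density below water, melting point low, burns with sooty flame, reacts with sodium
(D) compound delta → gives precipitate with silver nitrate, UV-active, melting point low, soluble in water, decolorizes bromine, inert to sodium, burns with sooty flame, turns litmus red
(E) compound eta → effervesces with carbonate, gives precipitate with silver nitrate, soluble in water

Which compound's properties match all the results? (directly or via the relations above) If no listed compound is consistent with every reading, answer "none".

Checking each candidate against the observations:
(A) compound alpha — fails on reacts with sodium (predicts inert to sodium, not reacts with sodium)
(B) compound lambda — gives precipitate with silver nitrate NO; decolorizes bromine NO; soluble in water NO; burns with sooty flame NO; melting point low NO; UV-active NO; reacts with sodium yes
(C) compound beta — does not account for gives precipitate with silver nitrate, UV-active
(D) compound delta — gives precipitate with silver nitrate yes; decolorizes bromine yes; soluble in water yes; burns with sooty flame yes; melting point low yes; UV-active yes; reacts with sodium NO
(E) compound eta — does not account for decolorizes bromine, burns with sooty flame, melting point low, UV-active, reacts with sodium
No candidate is consistent with all observations.

none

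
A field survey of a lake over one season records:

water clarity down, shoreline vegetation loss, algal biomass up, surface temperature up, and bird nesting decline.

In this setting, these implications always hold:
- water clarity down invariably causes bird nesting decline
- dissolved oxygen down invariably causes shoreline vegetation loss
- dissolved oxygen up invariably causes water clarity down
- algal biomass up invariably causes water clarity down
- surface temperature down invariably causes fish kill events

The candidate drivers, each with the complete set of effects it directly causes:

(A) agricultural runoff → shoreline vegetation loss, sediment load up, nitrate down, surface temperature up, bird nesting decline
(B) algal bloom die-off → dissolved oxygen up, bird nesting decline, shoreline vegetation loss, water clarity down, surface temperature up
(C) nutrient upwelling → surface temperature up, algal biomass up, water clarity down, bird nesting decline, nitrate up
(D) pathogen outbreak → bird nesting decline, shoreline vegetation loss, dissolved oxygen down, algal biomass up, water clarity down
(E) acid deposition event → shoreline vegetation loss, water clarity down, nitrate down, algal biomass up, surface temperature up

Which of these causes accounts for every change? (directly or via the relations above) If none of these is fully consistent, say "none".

E

Testing each hypothesis:
(A) agricultural runoff — water clarity down miss; shoreline vegetation loss match; algal biomass up miss; surface temperature up match; bird nesting decline match
(B) algal bloom die-off — water clarity down match; shoreline vegetation loss match; algal biomass up miss; surface temperature up match; bird nesting decline match
(C) nutrient upwelling — does not account for shoreline vegetation loss
(D) pathogen outbreak — does not account for surface temperature up
(E) acid deposition event — water clarity down match; shoreline vegetation loss match; algal biomass up match; surface temperature up match; bird nesting decline match (through water clarity down → bird nesting decline)
Only (E) is consistent with every observation.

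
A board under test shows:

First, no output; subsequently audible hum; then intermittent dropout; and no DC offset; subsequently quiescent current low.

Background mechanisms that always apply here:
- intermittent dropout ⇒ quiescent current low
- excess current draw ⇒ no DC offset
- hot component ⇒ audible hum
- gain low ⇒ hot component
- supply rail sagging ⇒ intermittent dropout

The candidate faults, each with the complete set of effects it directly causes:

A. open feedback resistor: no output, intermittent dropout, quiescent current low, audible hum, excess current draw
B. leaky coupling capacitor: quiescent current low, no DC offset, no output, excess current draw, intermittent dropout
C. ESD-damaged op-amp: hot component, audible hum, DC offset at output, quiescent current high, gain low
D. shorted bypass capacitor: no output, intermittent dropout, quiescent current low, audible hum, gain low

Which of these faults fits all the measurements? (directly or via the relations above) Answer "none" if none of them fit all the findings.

For each candidate, compare predicted effects to what was observed:
(A) open feedback resistor — no output +; audible hum +; intermittent dropout +; no DC offset + (via excess current draw → no DC offset); quiescent current low +
(B) leaky coupling capacitor — no output +; audible hum -; intermittent dropout +; no DC offset +; quiescent current low +
(C) ESD-damaged op-amp — no output -; audible hum +; intermittent dropout -; no DC offset -; quiescent current low -
(D) shorted bypass capacitor — does not account for no DC offset
Only (A) is consistent with every observation.

A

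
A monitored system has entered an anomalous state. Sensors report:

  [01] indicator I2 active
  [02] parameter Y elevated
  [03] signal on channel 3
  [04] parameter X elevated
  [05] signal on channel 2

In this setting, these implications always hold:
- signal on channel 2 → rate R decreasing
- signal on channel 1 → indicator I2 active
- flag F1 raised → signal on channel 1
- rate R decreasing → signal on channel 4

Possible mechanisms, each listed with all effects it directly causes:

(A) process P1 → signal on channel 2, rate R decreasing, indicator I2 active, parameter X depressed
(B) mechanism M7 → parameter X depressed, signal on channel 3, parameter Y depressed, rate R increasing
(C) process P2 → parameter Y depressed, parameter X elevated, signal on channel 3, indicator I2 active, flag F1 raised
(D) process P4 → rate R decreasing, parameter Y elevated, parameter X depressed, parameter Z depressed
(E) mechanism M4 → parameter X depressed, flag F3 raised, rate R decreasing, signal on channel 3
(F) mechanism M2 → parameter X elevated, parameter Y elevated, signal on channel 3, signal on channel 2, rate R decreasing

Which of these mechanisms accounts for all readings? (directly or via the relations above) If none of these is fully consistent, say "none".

Per-candidate check:
(A) process P1 — indicator I2 active ✓; parameter Y elevated ✗; signal on channel 3 ✗; parameter X elevated ✗; signal on channel 2 ✓
(B) mechanism M7 — indicator I2 active ✗; parameter Y elevated ✗; signal on channel 3 ✓; parameter X elevated ✗; signal on channel 2 ✗
(C) process P2 — fails on parameter Y elevated, signal on channel 2 (predicts parameter Y depressed, not parameter Y elevated)
(D) process P4 — fails on indicator I2 active, signal on channel 3, parameter X elevated, signal on channel 2 (predicts parameter X depressed, not parameter X elevated)
(E) mechanism M4 — indicator I2 active ✗; parameter Y elevated ✗; signal on channel 3 ✓; parameter X elevated ✗; signal on channel 2 ✗
(F) mechanism M2 — does not account for indicator I2 active
No candidate is consistent with all observations.

none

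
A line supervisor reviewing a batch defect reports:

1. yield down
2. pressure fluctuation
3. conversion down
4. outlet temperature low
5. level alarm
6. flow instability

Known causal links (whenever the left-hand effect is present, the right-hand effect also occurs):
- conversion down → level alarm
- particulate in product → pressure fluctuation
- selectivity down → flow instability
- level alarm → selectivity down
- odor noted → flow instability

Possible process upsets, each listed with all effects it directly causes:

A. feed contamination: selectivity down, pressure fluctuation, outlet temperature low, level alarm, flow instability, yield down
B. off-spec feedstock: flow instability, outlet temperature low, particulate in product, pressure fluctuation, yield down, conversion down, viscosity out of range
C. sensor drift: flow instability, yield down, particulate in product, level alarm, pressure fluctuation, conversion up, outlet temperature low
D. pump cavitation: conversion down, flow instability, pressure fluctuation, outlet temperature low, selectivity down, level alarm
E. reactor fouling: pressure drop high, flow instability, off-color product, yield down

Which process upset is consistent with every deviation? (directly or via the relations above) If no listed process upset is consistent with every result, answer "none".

B

Per-candidate check:
(A) feed contamination — yield down yes; pressure fluctuation yes; conversion down NO; outlet temperature low yes; level alarm yes; flow instability yes
(B) off-spec feedstock — yield down yes; pressure fluctuation yes; conversion down yes; outlet temperature low yes; level alarm yes (by conversion down → level alarm); flow instability yes
(C) sensor drift — yield down yes; pressure fluctuation yes; conversion down NO; outlet temperature low yes; level alarm yes; flow instability yes
(D) pump cavitation — does not account for yield down
(E) reactor fouling — does not account for pressure fluctuation, conversion down, outlet temperature low, level alarm
(B) alone accounts for all the evidence.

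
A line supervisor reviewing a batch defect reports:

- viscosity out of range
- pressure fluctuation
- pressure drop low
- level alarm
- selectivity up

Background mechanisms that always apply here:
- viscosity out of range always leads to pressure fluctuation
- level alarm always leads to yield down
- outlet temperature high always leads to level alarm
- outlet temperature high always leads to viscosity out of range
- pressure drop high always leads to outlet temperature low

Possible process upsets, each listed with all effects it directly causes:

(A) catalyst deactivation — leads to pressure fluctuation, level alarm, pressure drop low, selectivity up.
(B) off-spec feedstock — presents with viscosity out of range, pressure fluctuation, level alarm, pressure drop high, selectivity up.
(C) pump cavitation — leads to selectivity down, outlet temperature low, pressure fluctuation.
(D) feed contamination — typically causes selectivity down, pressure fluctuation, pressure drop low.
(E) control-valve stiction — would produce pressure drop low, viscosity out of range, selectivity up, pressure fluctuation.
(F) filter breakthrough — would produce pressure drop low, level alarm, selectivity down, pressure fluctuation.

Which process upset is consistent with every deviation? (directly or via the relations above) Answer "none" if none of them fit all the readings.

Testing each hypothesis:
(A) catalyst deactivation — does not account for viscosity out of range
(B) off-spec feedstock — fails on pressure drop low (predicts pressure drop high, not pressure drop low)
(C) pump cavitation — fails on viscosity out of range, pressure drop low, level alarm, selectivity up (predicts selectivity down, not selectivity up)
(D) feed contamination — fails on viscosity out of range, level alarm, selectivity up (predicts selectivity down, not selectivity up)
(E) control-valve stiction — viscosity out of range match; pressure fluctuation match; pressure drop low match; level alarm miss; selectivity up match
(F) filter breakthrough — fails on viscosity out of range, selectivity up (predicts selectivity down, not selectivity up)
None of the listed candidates fits everything.

none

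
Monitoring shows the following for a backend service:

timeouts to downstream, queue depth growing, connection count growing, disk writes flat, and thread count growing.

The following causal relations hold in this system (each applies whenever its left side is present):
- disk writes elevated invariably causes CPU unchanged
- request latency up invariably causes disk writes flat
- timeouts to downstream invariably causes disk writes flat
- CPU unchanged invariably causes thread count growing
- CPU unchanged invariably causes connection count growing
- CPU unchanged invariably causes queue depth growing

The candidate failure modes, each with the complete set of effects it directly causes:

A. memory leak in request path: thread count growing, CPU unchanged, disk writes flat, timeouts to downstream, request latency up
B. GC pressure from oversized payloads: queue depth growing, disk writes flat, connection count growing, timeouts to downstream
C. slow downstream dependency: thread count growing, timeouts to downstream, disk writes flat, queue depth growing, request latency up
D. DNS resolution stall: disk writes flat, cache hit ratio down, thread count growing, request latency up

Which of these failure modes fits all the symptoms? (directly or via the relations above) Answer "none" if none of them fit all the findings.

Per-candidate check:
(A) memory leak in request path — timeouts to downstream +; queue depth growing + (via CPU unchanged → queue depth growing); connection count growing + (via CPU unchanged → connection count growing); disk writes flat +; thread count growing +
(B) GC pressure from oversized payloads — does not account for thread count growing
(C) slow downstream dependency — does not account for connection count growing
(D) DNS resolution stall — timeouts to downstream -; queue depth growing -; connection count growing -; disk writes flat +; thread count growing +
(A) alone accounts for all the evidence.

A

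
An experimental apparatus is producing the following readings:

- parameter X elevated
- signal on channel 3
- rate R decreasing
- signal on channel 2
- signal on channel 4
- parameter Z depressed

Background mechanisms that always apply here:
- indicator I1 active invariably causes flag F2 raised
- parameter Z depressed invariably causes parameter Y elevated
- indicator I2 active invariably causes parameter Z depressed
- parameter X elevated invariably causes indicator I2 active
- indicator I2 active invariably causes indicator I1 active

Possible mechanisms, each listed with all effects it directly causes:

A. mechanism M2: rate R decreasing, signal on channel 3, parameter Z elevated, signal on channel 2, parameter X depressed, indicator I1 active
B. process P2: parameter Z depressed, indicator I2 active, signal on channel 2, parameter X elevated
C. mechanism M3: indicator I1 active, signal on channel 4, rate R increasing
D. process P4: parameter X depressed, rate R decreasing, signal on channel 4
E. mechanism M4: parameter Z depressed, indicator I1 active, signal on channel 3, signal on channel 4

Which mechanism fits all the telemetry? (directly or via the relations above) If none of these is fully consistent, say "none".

Per-candidate check:
(A) mechanism M2 — fails on parameter X elevated, signal on channel 4, parameter Z depressed (predicts parameter X depressed, not parameter X elevated; predicts parameter Z elevated, not parameter Z depressed)
(B) process P2 — parameter X elevated +; signal on channel 3 -; rate R decreasing -; signal on channel 2 +; signal on channel 4 -; parameter Z depressed +
(C) mechanism M3 — parameter X elevated -; signal on channel 3 -; rate R decreasing -; signal on channel 2 -; signal on channel 4 +; parameter Z depressed -
(D) process P4 — parameter X elevated -; signal on channel 3 -; rate R decreasing +; signal on channel 2 -; signal on channel 4 +; parameter Z depressed -
(E) mechanism M4 — parameter X elevated -; signal on channel 3 +; rate R decreasing -; signal on channel 2 -; signal on channel 4 +; parameter Z depressed +
No candidate is consistent with all observations.

none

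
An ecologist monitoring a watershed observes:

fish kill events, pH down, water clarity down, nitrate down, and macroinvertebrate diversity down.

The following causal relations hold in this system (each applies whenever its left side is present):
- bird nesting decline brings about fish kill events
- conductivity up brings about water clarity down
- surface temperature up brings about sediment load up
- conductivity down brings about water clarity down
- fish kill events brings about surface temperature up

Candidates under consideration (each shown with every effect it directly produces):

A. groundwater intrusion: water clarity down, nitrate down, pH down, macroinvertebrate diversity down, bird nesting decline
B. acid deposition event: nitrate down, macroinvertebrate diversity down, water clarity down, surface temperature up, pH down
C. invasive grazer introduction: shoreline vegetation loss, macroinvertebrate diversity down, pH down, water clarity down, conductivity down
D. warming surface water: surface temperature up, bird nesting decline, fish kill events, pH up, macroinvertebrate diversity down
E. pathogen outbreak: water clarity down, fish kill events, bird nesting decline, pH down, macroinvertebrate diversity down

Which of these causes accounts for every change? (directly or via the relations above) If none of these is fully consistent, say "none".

Checking each candidate against the observations:
(A) groundwater intrusion — fish kill events yes (by bird nesting decline → fish kill events); pH down yes; water clarity down yes; nitrate down yes; macroinvertebrate diversity down yes
(B) acid deposition event — does not account for fish kill events
(C) invasive grazer introduction — does not account for fish kill events, nitrate down
(D) warming surface water — fish kill events yes; pH down NO; water clarity down NO; nitrate down NO; macroinvertebrate diversity down yes
(E) pathogen outbreak — fish kill events yes; pH down yes; water clarity down yes; nitrate down NO; macroinvertebrate diversity down yes
Only (A) is consistent with every observation.

A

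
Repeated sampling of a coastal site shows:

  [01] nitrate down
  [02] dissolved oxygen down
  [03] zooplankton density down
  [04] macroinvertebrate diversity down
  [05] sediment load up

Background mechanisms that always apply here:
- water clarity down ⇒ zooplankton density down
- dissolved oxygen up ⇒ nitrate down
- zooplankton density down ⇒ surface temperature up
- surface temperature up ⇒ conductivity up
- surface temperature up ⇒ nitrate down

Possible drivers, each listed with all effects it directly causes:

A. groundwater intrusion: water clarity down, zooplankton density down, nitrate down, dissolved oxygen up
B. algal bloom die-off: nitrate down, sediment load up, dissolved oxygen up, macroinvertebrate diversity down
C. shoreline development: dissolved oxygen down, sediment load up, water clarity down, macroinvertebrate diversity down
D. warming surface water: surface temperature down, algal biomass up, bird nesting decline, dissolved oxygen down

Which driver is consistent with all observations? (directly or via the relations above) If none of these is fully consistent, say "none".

Testing each hypothesis:
(A) groundwater intrusion — nitrate down +; dissolved oxygen down -; zooplankton density down +; macroinvertebrate diversity down -; sediment load up -
(B) algal bloom die-off — nitrate down +; dissolved oxygen down -; zooplankton density down -; macroinvertebrate diversity down +; sediment load up +
(C) shoreline development — nitrate down + (by water clarity down → zooplankton density down → surface temperature up → nitrate down); dissolved oxygen down +; zooplankton density down + (by water clarity down → zooplankton density down); macroinvertebrate diversity down +; sediment load up +
(D) warming surface water — does not account for nitrate down, zooplankton density down, macroinvertebrate diversity down, sediment load up
(C) is the only candidate with no mismatches.

C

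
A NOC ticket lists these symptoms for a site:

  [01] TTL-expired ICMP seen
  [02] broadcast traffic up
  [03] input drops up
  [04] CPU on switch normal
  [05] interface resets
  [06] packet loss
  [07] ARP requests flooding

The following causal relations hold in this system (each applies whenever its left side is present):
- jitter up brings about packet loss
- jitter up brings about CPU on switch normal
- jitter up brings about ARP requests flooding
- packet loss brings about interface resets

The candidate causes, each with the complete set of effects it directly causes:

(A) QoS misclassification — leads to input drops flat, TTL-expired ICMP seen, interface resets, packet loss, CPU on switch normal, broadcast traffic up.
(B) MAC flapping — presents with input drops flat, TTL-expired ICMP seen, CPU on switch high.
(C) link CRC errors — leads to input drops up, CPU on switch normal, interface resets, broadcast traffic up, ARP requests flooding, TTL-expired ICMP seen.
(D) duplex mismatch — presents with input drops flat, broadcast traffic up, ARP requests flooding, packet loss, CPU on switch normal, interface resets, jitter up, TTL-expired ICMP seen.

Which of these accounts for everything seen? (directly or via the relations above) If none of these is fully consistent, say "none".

none

Checking each candidate against the observations:
(A) QoS misclassification — TTL-expired ICMP seen match; broadcast traffic up match; input drops up miss; CPU on switch normal match; interface resets match; packet loss match; ARP requests flooding miss
(B) MAC flapping — TTL-expired ICMP seen match; broadcast traffic up miss; input drops up miss; CPU on switch normal miss; interface resets miss; packet loss miss; ARP requests flooding miss
(C) link CRC errors — TTL-expired ICMP seen match; broadcast traffic up match; input drops up match; CPU on switch normal match; interface resets match; packet loss miss; ARP requests flooding match
(D) duplex mismatch — TTL-expired ICMP seen match; broadcast traffic up match; input drops up miss; CPU on switch normal match; interface resets match; packet loss match; ARP requests flooding match
None of the listed candidates fits everything.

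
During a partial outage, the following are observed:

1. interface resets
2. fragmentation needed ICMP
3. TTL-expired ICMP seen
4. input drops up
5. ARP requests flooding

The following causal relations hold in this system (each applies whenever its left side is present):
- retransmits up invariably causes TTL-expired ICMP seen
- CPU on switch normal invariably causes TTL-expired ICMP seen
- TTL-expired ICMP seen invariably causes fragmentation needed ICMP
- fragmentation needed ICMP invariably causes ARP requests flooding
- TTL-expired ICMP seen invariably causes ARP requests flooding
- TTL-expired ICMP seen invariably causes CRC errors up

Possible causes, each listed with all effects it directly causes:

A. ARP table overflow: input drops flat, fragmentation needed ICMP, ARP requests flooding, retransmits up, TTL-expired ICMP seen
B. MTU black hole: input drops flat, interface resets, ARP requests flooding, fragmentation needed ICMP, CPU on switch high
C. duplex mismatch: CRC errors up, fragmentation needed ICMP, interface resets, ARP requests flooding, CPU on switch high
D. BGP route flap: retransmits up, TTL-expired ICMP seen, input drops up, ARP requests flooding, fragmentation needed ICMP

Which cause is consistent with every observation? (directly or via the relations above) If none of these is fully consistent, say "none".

none

Testing each hypothesis:
(A) ARP table overflow — interface resets -; fragmentation needed ICMP +; TTL-expired ICMP seen +; input drops up -; ARP requests flooding +
(B) MTU black hole — fails on TTL-expired ICMP seen, input drops up (predicts input drops flat, not input drops up)
(C) duplex mismatch — does not account for TTL-expired ICMP seen, input drops up
(D) BGP route flap — interface resets -; fragmentation needed ICMP +; TTL-expired ICMP seen +; input drops up +; ARP requests flooding +
None of the listed candidates fits everything.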